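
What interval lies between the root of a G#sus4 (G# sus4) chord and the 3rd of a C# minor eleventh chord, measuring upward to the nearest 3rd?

minor sixth

G#sus4 (G# sus4) has G# as its root, and C# minor eleventh has E as its 3rd.
From G# to E: 8 semitones over a sixth = minor.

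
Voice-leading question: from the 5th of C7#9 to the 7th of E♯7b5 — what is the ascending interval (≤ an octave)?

augmented 5th

C7#9 has G as its 5th, and E♯7b5 has D♯ as its 7th.
5 letter names make it a fifth; at 8 semitones (a half step wider than perfect) the quality is augmented.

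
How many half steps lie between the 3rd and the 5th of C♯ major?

3

The chord tones of C♯maj (C♯ major) are C♯-E♯-G♯.
E♯ to G♯ is a minor third: 3 semitones.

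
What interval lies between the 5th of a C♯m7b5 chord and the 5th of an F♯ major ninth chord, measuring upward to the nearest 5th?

augmented 4th

The 5th of C♯m7b5 is G; the 5th of F♯ major ninth is C♯.
G up to C♯ is 6 semitones, a half step wider than a perfect fourth, so the interval is augmented.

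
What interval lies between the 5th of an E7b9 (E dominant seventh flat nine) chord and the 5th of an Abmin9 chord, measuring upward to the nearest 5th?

diminished fourth

The 5th of E7b9 (E dominant seventh flat nine) is B; the 5th of Abmin9 is Eb.
B up to Eb is 4 semitones, a half step narrower than a perfect fourth, so the interval is diminished.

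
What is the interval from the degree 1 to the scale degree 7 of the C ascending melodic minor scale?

C melodic minor: C D Eb F G A B.
So we need the interval from C up to B.
Counting 7 letters and 11 half steps from C gives a major seventh.

major seventh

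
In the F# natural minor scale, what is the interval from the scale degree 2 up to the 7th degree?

F# natural minor: F# G# A B C# D E.
The scale degree 2 is G# and the scale degree 7 is E.
G# up to E is 8 semitones, a half step narrower than a major sixth, so the interval is minor.

minor sixth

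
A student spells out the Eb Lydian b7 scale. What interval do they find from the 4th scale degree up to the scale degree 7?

diminished 4th

Spelling the Eb Lydian b7 scale: Eb F G A Bb C Db.
4th scale degree = A; scale degree 7 = Db.
4 letter names make it a fourth; at 4 semitones (a half step narrower than perfect) the quality is diminished.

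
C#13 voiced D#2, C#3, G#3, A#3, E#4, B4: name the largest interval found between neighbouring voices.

Adjacent intervals: D#2→C#3 = minor seventh; C#3→G#3 = perfect fifth; G#3→A#3 = major second; A#3→E#4 = perfect fifth; E#4→B4 = diminished fifth.
The largest is D#2 to C#3, a minor seventh (10 semitones).

minor seventh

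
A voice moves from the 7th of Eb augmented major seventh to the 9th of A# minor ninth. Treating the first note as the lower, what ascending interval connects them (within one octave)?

The 7th of Eb augmented major seventh is D; the 9th of A# minor ninth is B#.
From D to B#: 10 semitones over a sixth = augmented.

A6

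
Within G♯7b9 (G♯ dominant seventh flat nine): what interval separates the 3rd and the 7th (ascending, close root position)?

G♯ dominant seventh flat nine: G♯, B♯, D♯, F♯, A.
The 3rd is B♯ and the 7th is F♯.
5 letter names make it a fifth; at 6 semitones (a half step narrower than perfect) the quality is diminished.

diminished fifth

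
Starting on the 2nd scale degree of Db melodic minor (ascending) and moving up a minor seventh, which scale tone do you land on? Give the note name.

Db

The scale is Db Eb Fb Gb Ab Bb C.
The 2nd scale degree is Eb; a minor seventh above that is Db — scale degree 1.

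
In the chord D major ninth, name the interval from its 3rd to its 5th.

The chord tones of Dmaj9 (D major ninth) are D, F#, A, C#, E.
The 3rd is F# and the 5th is A.
F# up to A is 3 semitones, a half step narrower than a major third, so the interval is minor.

m3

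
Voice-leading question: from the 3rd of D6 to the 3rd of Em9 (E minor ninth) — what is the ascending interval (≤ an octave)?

minor second

The 3rd of D6 is F#; the 3rd of Em9 (E minor ninth) is G.
F# up to G is 1 semitone, a half step narrower than a major second, so the interval is minor.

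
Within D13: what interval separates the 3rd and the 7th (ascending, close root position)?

D13 (D dominant thirteenth) is spelled D-F#-A-C-E-B.
So we need the interval from F# up to C.
5 letter names make it a fifth; at 6 semitones (a half step narrower than perfect) the quality is diminished.

diminished fifth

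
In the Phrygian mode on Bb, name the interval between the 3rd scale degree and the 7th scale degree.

The scale runs Bb Cb Db Eb F Gb Ab.
3rd scale degree = Db; scale degree 7 = Ab.
Db up to Ab spans 5 letter names and 7 semitones — a perfect fifth.

perfect 5th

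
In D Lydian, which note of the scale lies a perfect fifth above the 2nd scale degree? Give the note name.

B

The scale is D E F♯ G♯ A B C♯.
The 2nd scale degree is E; a perfect fifth above that is B — scale degree 6.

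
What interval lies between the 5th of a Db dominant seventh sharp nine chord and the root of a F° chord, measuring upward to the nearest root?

M6

Db dominant seventh sharp nine has Ab as its 5th, and F° has F as its root.
From Ab to F is 9 semitones, exactly the major sixth.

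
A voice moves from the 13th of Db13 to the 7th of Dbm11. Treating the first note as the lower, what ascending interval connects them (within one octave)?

Db13 has Bb as its 13th, and Dbm11 has Cb as its 7th.
From Bb to Cb: 1 semitone over a second = minor.

minor second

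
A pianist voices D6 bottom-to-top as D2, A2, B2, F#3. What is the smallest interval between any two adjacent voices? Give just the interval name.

Adjacent intervals: D2→A2 = perfect fifth; A2→B2 = major second; B2→F#3 = perfect fifth.
The smallest is A2 to B2, a major second (2 semitones).

major 2nd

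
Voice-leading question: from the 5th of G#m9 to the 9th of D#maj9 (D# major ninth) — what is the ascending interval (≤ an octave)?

major second

The 5th of G#m9 is D#; the 9th of D#maj9 (D# major ninth) is E#.
From D# to E# is 2 semitones, exactly the major second.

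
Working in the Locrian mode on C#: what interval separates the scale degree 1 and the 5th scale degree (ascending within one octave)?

C# locrian: C# D E F# G A B.
The scale degree 1 is C# and the degree 5 is G.
From C# to G: 6 semitones over a fifth = diminished.

d5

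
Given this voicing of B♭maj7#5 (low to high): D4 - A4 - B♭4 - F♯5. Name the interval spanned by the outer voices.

major 10th

The outer voices are D4 and F♯5.
D up to F♯ spans 10 letter names and 16 semitones — a major tenth.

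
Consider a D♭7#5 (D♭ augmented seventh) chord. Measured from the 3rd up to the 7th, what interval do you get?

The chord tones of D♭+7 (D♭ augmented seventh) are D♭–F–A–C♭.
That puts F below C♭.
From F to C♭: 6 semitones over a fifth = diminished.
This 3–7 tritone is the characteristic tension at the heart of the dominant sound.

diminished fifth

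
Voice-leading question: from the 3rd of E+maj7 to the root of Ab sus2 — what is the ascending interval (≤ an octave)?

diminished 2nd

E+maj7 has G# as its 3rd, and Ab sus2 has Ab as its root.
G# up to Ab is 0 semitones, a whole step narrower than a major second, so the interval is diminished.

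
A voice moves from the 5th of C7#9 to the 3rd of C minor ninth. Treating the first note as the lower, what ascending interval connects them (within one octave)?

The 5th of C7#9 is G; the 3rd of C minor ninth is Eb.
G up to Eb is 8 semitones, a half step narrower than a major sixth, so the interval is minor.

minor sixth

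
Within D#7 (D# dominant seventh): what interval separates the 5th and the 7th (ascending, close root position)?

minor 3rd

D# dominant seventh: D# F## A# C#.
So we need the interval from A# up to C#.
A# up to C# is 3 semitones, a half step narrower than a major third, so the interval is minor.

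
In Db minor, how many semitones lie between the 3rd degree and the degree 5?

The scale is Db Eb Fb Gb Ab Bbb Cb.
Fb up to Ab is a major third — 4 semitones.

4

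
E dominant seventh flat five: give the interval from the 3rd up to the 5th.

d3

Spelling the chord: E-G#-Bb-D.
That puts G# below Bb.
From G# to Bb: 2 semitones over a third = diminished.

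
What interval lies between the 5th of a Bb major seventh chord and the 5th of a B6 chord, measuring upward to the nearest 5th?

Bb major seventh has F as its 5th, and B6 has F# as its 5th.
1 letter names make it a unison; at 1 semitone (a half step wider than perfect) the quality is augmented.

A1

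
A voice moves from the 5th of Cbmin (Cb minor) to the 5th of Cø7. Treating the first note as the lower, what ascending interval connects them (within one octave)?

The 5th of Cbmin (Cb minor) is Gb; the 5th of Cø7 is Gb.
Gb up to Gb spans 1 letter names and 0 semitones — a perfect unison.

perfect unison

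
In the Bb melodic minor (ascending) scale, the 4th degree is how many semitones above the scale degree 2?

3

The scale is Bb C Db Eb F G A.
C up to Eb is a minor third — 3 semitones.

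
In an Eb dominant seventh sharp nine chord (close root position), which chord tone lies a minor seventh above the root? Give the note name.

Db

Spelling the chord: Eb G Bb Db F#.
The root is Eb. A minor seventh above Eb is Db.
Db is the chord's 7th.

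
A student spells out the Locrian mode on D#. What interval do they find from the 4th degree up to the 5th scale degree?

minor 2nd

Spelling the Locrian mode on D#: D# E F# G# A B C#.
That puts G# below A.
G# up to A is 1 semitone, a half step narrower than a major second, so the interval is minor.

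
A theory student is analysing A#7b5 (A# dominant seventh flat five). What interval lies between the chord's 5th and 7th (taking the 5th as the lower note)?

A#7b5 is spelled A#–C##–E–G#.
So we need the interval from E up to G#.
Counting 3 letters and 4 half steps from E gives a major third.

major third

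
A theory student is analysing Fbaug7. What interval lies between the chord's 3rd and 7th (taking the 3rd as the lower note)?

Fb+7: Fb, Ab, C, Ebb.
The 3rd is Ab and the 7th is Ebb.
Ab up to Ebb is 6 semitones, a half step narrower than a perfect fifth, so the interval is diminished.

diminished fifth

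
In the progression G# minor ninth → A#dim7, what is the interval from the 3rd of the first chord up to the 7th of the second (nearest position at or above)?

minor sixth

G# minor ninth has B as its 3rd, and A#dim7 has G as its 7th.
B up to G is 8 semitones, a half step narrower than a major sixth, so the interval is minor.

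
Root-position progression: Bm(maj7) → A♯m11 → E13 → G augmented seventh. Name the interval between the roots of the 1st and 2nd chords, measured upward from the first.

major 7th

The roots are B and A♯.
From B to A♯ is 11 semitones, exactly the major seventh.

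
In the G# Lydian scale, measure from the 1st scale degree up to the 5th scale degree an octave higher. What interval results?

P12

The scale runs G# A# B# C## D# E# F##.
That puts G# below D#.
From G# to D# is 19 semitones, exactly the perfect twelfth.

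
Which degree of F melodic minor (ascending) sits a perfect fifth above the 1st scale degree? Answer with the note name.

The scale is F G Ab Bb C D E.
The 1st scale degree is F; a perfect fifth above that is C — scale degree 5.

C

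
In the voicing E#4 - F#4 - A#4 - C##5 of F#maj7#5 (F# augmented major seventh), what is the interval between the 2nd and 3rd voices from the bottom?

Those voices are F#4 and A#4.
Counting 3 letters and 4 half steps from F# gives a major third.

M3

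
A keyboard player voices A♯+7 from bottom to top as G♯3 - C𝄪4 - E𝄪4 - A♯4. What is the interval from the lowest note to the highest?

The outer voices are G♯3 and A♯4.
Counting 9 letters and 14 half steps from G♯ gives a major ninth.

major ninth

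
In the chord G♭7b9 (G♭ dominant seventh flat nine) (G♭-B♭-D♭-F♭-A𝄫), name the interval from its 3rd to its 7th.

So we need the interval from B♭ up to F♭.
B♭ up to F♭ is 6 semitones, a half step narrower than a perfect fifth, so the interval is diminished.

diminished 5th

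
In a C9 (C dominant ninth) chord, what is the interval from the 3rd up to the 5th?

C dominant ninth is spelled C, E, G, Bb, D.
The 3rd is E and the 5th is G.
3 letter names make it a third; at 3 semitones (a half step narrower than major) the quality is minor.

minor third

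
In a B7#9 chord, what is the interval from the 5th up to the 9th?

The chord tones of B7#9 are B-D♯-F♯-A-C𝄪.
5th = F♯; 9th = C𝄪.
F♯ up to C𝄪 is 8 semitones, a half step wider than a perfect fifth, so the interval is augmented.

augmented 5th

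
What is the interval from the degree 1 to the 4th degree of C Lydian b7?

augmented fourth

C lydian dominant: C D E F# G A Bb.
Degree 1 = C; scale degree 4 = F#.
C up to F# is 6 semitones, a half step wider than a perfect fourth, so the interval is augmented.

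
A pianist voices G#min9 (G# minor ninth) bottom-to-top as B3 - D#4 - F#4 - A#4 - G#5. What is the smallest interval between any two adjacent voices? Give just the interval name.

Adjacent intervals: B3→D#4 = major third; D#4→F#4 = minor third; F#4→A#4 = major third; A#4→G#5 = minor seventh.
The smallest is D#4 to F#4, a minor third (3 semitones).

m3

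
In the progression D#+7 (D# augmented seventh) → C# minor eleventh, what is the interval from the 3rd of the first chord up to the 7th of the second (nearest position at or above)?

The 3rd of D#+7 (D# augmented seventh) is F##; the 7th of C# minor eleventh is B.
From F## to B: 4 semitones over a fourth = diminished.

diminished 4th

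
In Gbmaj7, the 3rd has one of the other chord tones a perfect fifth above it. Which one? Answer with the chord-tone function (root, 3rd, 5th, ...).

Gbmaj7 is spelled Gb–Bb–Db–F.
The 3rd is Bb. A perfect fifth above Bb is F.
F is the chord's 7th.

7th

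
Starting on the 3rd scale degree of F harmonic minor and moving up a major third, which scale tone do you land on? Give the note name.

The scale is F G A♭ B♭ C D♭ E.
The 3rd scale degree is A♭; a major third above that is C — scale degree 5.

C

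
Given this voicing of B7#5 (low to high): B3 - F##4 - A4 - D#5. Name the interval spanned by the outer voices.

M10

The outer voices are B3 and D#5.
From B to D# is 16 semitones, exactly the major tenth.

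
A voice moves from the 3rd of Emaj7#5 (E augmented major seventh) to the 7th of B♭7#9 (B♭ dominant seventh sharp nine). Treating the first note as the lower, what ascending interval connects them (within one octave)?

The 3rd of Emaj7#5 (E augmented major seventh) is G♯; the 7th of B♭7#9 (B♭ dominant seventh sharp nine) is A♭.
From G♯ to A♭: 0 semitones over a second = diminished.

diminished 2nd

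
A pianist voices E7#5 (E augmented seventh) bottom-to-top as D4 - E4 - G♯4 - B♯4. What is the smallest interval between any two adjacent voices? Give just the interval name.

Adjacent intervals: D4→E4 = major second; E4→G♯4 = major third; G♯4→B♯4 = major third.
The smallest is D4 to E4, a major second (2 semitones).

major 2nd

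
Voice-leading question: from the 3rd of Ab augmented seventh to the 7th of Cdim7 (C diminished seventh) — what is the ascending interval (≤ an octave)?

diminished seventh

Ab augmented seventh has C as its 3rd, and Cdim7 (C diminished seventh) has Bbb as its 7th.
From C to Bbb: 9 semitones over a seventh = diminished.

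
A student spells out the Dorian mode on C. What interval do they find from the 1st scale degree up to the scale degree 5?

Spelling the Dorian mode on C: C D Eb F G A Bb.
The 1st scale degree is C and the 5th scale degree is G.
From C to G is 7 semitones, exactly the perfect fifth.

perfect fifth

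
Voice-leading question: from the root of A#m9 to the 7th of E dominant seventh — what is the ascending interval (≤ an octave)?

diminished fourth

The root of A#m9 is A#; the 7th of E dominant seventh is D.
From A# to D: 4 semitones over a fourth = diminished.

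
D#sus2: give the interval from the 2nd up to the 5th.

perfect 4th

The chord tones of D# sus2 are D#, E#, A#.
2nd = E#; 5th = A#.
Counting 4 letters and 5 half steps from E# gives a perfect fourth.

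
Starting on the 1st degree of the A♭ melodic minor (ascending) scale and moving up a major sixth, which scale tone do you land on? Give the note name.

F

The scale is A♭ B♭ C♭ D♭ E♭ F G.
The 1st degree is A♭; a major sixth above that is F — scale degree 6.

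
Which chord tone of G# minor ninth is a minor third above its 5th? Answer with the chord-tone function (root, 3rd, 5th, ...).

7th

G#min9: G#-B-D#-F#-A#.
The 5th is D#. A minor third above D# is F#.
F# is the chord's 7th.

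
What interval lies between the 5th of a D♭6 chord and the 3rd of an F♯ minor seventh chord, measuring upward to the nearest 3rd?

D♭6 has A♭ as its 5th, and F♯ minor seventh has A as its 3rd.
A♭ up to A is 1 semitone, a half step wider than a perfect unison, so the interval is augmented.

augmented unison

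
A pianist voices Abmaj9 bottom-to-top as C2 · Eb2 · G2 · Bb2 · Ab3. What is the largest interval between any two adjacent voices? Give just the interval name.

Adjacent intervals: C2→Eb2 = minor third; Eb2→G2 = major third; G2→Bb2 = minor third; Bb2→Ab3 = minor seventh.
The largest is Bb2 to Ab3, a minor seventh (10 semitones).

m7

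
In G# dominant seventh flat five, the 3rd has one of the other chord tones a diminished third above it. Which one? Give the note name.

D

G# dominant seventh flat five: G#–B#–D–F#.
The 3rd is B#. A diminished third above B# is D.
D is the chord's 5th.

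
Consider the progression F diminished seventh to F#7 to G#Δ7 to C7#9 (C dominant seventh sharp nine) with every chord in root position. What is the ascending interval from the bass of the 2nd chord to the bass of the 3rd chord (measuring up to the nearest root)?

M2

The roots are F# and G#.
F# up to G# spans 2 letter names and 2 semitones — a major second.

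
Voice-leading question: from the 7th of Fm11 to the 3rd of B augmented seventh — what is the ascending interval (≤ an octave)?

augmented seventh

The 7th of Fm11 is E♭; the 3rd of B augmented seventh is D♯.
7 letter names make it a seventh; at 12 semitones (a half step wider than major) the quality is augmented.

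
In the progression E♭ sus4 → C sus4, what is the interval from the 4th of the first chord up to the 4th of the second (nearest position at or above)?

E♭ sus4 has A♭ as its 4th, and C sus4 has F as its 4th.
A♭ up to F spans 6 letter names and 9 semitones — a major sixth.

M6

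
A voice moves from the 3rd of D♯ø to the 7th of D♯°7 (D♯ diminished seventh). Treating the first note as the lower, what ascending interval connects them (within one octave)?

The 3rd of D♯ø is F♯; the 7th of D♯°7 (D♯ diminished seventh) is C.
5 letter names make it a fifth; at 6 semitones (a half step narrower than perfect) the quality is diminished.

diminished 5th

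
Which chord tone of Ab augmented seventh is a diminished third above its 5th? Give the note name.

Gb

Ab augmented seventh: Ab C E Gb.
The 5th is E. A diminished third above E is Gb.
Gb is the chord's 7th.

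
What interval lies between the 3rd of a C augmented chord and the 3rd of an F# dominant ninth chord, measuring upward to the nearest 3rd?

C augmented has E as its 3rd, and F# dominant ninth has A# as its 3rd.
From E to A#: 6 semitones over a fourth = augmented.

augmented fourth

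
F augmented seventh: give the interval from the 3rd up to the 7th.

diminished fifth

Spelling the chord: F-A-C#-Eb.
So we need the interval from A up to Eb.
5 letter names make it a fifth; at 6 semitones (a half step narrower than perfect) the quality is diminished.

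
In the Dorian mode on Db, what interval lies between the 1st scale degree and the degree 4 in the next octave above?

The scale runs Db Eb Fb Gb Ab Bb Cb.
So we need the interval from Db up to Gb.
From Db to Gb is 17 semitones, exactly the perfect eleventh.

perfect 11th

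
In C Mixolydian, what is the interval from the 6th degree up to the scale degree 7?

C mixolydian: C D E F G A Bb.
The 6th degree is A and the 7th degree is Bb.
2 letter names make it a second; at 1 semitone (a half step narrower than major) the quality is minor.

minor second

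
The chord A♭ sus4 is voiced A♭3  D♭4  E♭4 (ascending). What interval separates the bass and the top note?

The outer voices are A♭3 and E♭4.
From A♭ to E♭ is 7 semitones, exactly the perfect fifth.

perfect fifth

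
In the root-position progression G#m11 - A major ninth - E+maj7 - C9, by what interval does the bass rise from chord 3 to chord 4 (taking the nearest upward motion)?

The roots are E and C.
E up to C is 8 semitones, a half step narrower than a major sixth, so the interval is minor.

minor 6th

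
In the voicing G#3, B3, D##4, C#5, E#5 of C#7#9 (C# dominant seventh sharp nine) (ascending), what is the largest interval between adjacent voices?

diminished 7th

Adjacent intervals: G#3→B3 = minor third; B3→D##4 = augmented third; D##4→C#5 = diminished seventh; C#5→E#5 = major third.
The largest is D##4 to C#5, a diminished seventh (9 semitones).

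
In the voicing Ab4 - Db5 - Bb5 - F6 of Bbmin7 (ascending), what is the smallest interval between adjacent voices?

perfect 4th

Adjacent intervals: Ab4→Db5 = perfect fourth; Db5→Bb5 = major sixth; Bb5→F6 = perfect fifth.
The smallest is Ab4 to Db5, a perfect fourth (5 semitones).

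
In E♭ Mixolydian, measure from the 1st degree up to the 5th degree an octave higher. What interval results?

perfect 12th

Spelling E♭ Mixolydian: E♭ F G A♭ B♭ C D♭.
1st degree = E♭; 5th degree (up an octave) = B♭.
Counting 12 letters and 19 half steps from E♭ gives a perfect twelfth.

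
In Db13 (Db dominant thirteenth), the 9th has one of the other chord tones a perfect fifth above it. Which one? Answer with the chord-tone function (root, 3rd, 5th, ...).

Db13 (Db dominant thirteenth): Db, F, Ab, Cb, Eb, Bb.
The 9th is Eb. A perfect fifth above Eb is Bb.
Bb is the chord's 13th.

13th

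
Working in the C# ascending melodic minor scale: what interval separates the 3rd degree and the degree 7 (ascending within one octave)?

The scale runs C# D# E F# G# A# B#.
That puts E below B#.
E up to B# is 8 semitones, a half step wider than a perfect fifth, so the interval is augmented.

augmented 5th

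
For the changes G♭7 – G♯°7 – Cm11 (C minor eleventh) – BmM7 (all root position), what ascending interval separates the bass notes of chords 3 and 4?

The roots are C and B.
Counting 7 letters and 11 half steps from C gives a major seventh.

major 7th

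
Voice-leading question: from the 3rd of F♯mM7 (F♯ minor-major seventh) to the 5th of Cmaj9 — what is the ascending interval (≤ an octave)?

minor 7th

F♯mM7 (F♯ minor-major seventh) has A as its 3rd, and Cmaj9 has G as its 5th.
A up to G is 10 semitones, a half step narrower than a major seventh, so the interval is minor.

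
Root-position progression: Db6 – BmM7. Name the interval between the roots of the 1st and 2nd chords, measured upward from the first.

The roots are Db and B.
Db up to B is 10 semitones, a half step wider than a major sixth, so the interval is augmented.

augmented sixth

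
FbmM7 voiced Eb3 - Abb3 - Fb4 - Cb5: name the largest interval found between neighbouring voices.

Adjacent intervals: Eb3→Abb3 = diminished fourth; Abb3→Fb4 = major sixth; Fb4→Cb5 = perfect fifth.
The largest is Abb3 to Fb4, a major sixth (9 semitones).

major sixth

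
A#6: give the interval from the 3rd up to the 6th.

The chord tones of A#6 (A# major sixth) are A#, C##, E#, F##.
So we need the interval from C## up to F##.
Counting 4 letters and 5 half steps from C## gives a perfect fourth.

perfect 4th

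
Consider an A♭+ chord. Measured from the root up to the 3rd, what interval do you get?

major third

A♭aug (A♭ augmented): A♭ C E.
So we need the interval from A♭ up to C.
From A♭ to C is 4 semitones, exactly the major third.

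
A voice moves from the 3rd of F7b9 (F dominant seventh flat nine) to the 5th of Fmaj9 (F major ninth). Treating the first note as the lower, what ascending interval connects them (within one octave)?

The 3rd of F7b9 (F dominant seventh flat nine) is A; the 5th of Fmaj9 (F major ninth) is C.
3 letter names make it a third; at 3 semitones (a half step narrower than major) the quality is minor.

minor third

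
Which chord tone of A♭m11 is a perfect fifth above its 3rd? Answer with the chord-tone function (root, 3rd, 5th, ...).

Spelling the chord: A♭, C♭, E♭, G♭, B♭, D♭.
The 3rd is C♭. A perfect fifth above C♭ is G♭.
G♭ is the chord's 7th.

7th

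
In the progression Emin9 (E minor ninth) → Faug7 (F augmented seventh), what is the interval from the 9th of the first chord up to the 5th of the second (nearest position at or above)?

Emin9 (E minor ninth) has F♯ as its 9th, and Faug7 (F augmented seventh) has C♯ as its 5th.
Counting 5 letters and 7 half steps from F♯ gives a perfect fifth.

perfect 5th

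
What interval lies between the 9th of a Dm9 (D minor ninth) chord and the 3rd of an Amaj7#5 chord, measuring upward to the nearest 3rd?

The 9th of Dm9 (D minor ninth) is E; the 3rd of Amaj7#5 is C#.
From E to C# is 9 semitones, exactly the major sixth.

major 6th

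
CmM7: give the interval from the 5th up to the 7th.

major third

Spelling the chord: C-E♭-G-B.
The 5th is G and the 7th is B.
G up to B spans 3 letter names and 4 semitones — a major third.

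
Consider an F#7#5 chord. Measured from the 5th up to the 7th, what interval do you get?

Spelling the chord: F#-A#-C##-E.
The 5th is C## and the 7th is E.
3 letter names make it a third; at 2 semitones (a whole step narrower than major) the quality is diminished.

diminished 3rd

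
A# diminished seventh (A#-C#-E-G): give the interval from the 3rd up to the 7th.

diminished fifth

The 3rd is C# and the 7th is G.
C# up to G is 6 semitones, a half step narrower than a perfect fifth, so the interval is diminished.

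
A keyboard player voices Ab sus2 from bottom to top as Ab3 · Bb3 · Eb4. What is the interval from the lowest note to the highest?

P5

The outer voices are Ab3 and Eb4.
From Ab to Eb is 7 semitones, exactly the perfect fifth.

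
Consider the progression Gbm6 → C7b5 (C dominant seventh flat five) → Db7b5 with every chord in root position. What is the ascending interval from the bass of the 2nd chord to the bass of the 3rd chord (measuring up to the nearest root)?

minor second

The roots are C and Db.
C up to Db is 1 semitone, a half step narrower than a major second, so the interval is minor.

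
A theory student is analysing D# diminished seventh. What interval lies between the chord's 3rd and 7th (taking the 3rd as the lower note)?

D# diminished seventh: D#–F#–A–C.
So we need the interval from F# up to C.
5 letter names make it a fifth; at 6 semitones (a half step narrower than perfect) the quality is diminished.

diminished fifth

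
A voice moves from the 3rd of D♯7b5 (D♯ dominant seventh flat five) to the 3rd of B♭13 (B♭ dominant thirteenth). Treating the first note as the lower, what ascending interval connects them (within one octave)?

d6

D♯7b5 (D♯ dominant seventh flat five) has F𝄪 as its 3rd, and B♭13 (B♭ dominant thirteenth) has D as its 3rd.
From F𝄪 to D: 7 semitones over a sixth = diminished.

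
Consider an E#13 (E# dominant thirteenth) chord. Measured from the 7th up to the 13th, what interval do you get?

major 7th

The chord tones of E#13 are E#–G##–B#–D#–F##–C##.
So we need the interval from D# up to C##.
D# up to C## spans 7 letter names and 11 semitones — a major seventh.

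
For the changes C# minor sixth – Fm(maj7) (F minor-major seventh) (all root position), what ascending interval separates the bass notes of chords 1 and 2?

diminished fourth

The roots are C# and F.
4 letter names make it a fourth; at 4 semitones (a half step narrower than perfect) the quality is diminished.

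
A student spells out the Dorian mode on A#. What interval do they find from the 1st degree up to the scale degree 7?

Spelling the Dorian mode on A#: A# B# C# D# E# F## G#.
That puts A# below G#.
A# up to G# is 10 semitones, a half step narrower than a major seventh, so the interval is minor.

minor seventh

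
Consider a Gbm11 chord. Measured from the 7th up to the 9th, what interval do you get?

major 3rd

Spelling the chord: Gb–Bbb–Db–Fb–Ab–Cb.
The 7th is Fb and the 9th is Ab.
From Fb to Ab is 4 semitones, exactly the major third.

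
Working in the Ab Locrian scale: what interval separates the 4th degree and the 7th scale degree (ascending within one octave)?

The scale runs Ab Bbb Cb Db Ebb Fb Gb.
4th degree = Db; 7th scale degree = Gb.
From Db to Gb is 5 semitones, exactly the perfect fourth.

perfect fourth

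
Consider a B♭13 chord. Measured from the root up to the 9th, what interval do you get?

B♭13 (B♭ dominant thirteenth): B♭ D F A♭ C G.
So we need the interval from B♭ up to C.
Counting 9 letters and 14 half steps from B♭ gives a major ninth.

M9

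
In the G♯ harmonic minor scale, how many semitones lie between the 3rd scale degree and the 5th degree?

The scale is G♯ A♯ B C♯ D♯ E F𝄪.
B up to D♯ is a major third — 4 semitones.

4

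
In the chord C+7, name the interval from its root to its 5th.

augmented 5th

The chord tones of C7#5 (C augmented seventh) are C, E, G#, Bb.
That puts C below G#.
From C to G#: 8 semitones over a fifth = augmented.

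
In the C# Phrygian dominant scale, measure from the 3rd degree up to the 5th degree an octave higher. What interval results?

minor tenth

Spelling the C# Phrygian dominant scale: C# D E# F# G# A B.
So we need the interval from E# up to G#.
10 letter names make it a tenth; at 15 semitones (a half step narrower than major) the quality is minor.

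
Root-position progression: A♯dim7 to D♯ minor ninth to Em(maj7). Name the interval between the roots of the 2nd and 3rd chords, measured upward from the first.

The roots are D♯ and E.
2 letter names make it a second; at 1 semitone (a half step narrower than major) the quality is minor.

minor second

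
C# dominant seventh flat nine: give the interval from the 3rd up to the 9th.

diminished seventh

Spelling the chord: C# E# G# B D.
The 3rd is E# and the 9th is D.
7 letter names make it a seventh; at 9 semitones (a whole step narrower than major) the quality is diminished.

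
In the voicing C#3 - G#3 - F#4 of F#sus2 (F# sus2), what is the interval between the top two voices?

minor seventh

Those voices are G#3 and F#4.
7 letter names make it a seventh; at 10 semitones (a half step narrower than major) the quality is minor.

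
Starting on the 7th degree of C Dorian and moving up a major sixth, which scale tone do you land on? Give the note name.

The scale is C D E♭ F G A B♭.
The 7th degree is B♭; a major sixth above that is G — scale degree 5.

G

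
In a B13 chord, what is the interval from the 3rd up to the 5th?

minor 3rd

The chord tones of B13 (B dominant thirteenth) are B D# F# A C# G#.
So we need the interval from D# up to F#.
D# up to F# is 3 semitones, a half step narrower than a major third, so the interval is minor.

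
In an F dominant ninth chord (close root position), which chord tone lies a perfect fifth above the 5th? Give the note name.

F9 (F dominant ninth): F–A–C–E♭–G.
The 5th is C. A perfect fifth above C is G.
G is the chord's 9th.

G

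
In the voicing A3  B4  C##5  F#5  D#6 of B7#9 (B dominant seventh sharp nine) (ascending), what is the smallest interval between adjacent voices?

Adjacent intervals: A3→B4 = major ninth; B4→C##5 = augmented second; C##5→F#5 = diminished fourth; F#5→D#6 = major sixth.
The smallest is B4 to C##5, an augmented second (3 semitones).

augmented second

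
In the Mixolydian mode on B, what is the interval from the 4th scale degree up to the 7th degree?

B mixolydian: B C# D# E F# G# A.
That puts E below A.
Counting 4 letters and 5 half steps from E gives a perfect fourth.

P4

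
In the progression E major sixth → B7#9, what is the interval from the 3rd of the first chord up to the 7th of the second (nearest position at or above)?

E major sixth has G♯ as its 3rd, and B7#9 has A as its 7th.
From G♯ to A: 1 semitone over a second = minor.

minor 2nd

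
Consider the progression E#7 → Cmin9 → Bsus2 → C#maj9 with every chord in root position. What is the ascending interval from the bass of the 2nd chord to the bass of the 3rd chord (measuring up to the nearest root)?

The roots are C and B.
C up to B spans 7 letter names and 11 semitones — a major seventh.

major seventh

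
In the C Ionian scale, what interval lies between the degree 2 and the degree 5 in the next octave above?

perfect 11th

The scale runs C D E F G A B.
That puts D below G.
From D to G is 17 semitones, exactly the perfect eleventh.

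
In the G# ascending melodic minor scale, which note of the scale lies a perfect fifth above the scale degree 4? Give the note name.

The scale is G# A# B C# D# E# F##.
The scale degree 4 is C#; a perfect fifth above that is G# — scale degree 1.

G#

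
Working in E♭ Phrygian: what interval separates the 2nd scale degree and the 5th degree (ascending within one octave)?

Spelling E♭ Phrygian: E♭ F♭ G♭ A♭ B♭ C♭ D♭.
The 2nd scale degree is F♭ and the degree 5 is B♭.
4 letter names make it a fourth; at 6 semitones (a half step wider than perfect) the quality is augmented.

augmented fourth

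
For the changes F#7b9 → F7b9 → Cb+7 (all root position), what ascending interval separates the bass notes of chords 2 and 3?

diminished fifth

The roots are F and Cb.
From F to Cb: 6 semitones over a fifth = diminished.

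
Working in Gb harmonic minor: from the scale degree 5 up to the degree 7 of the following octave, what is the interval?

Spelling Gb harmonic minor: Gb Ab Bbb Cb Db Ebb F.
The scale degree 5 is Db and the 7th degree (up an octave) is F.
Db up to F spans 10 letter names and 16 semitones — a major tenth.

M10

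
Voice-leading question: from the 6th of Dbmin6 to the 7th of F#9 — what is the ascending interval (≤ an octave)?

augmented fourth

The 6th of Dbmin6 is Bb; the 7th of F#9 is E.
From Bb to E: 6 semitones over a fourth = augmented.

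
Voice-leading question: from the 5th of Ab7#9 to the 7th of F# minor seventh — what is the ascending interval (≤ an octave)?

Ab7#9 has Eb as its 5th, and F# minor seventh has E as its 7th.
Eb up to E is 1 semitone, a half step wider than a perfect unison, so the interval is augmented.

augmented unison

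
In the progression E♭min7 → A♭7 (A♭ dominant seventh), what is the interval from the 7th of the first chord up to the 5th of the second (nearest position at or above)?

The 7th of E♭min7 is D♭; the 5th of A♭7 (A♭ dominant seventh) is E♭.
Counting 2 letters and 2 half steps from D♭ gives a major second.

major 2nd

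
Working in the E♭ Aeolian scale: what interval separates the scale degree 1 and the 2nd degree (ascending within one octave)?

M2

E♭ natural minor: E♭ F G♭ A♭ B♭ C♭ D♭.
The scale degree 1 is E♭ and the scale degree 2 is F.
From E♭ to F is 2 semitones, exactly the major second.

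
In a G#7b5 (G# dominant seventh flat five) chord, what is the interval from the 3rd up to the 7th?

diminished fifth

G# dominant seventh flat five is spelled G#-B#-D-F#.
So we need the interval from B# up to F#.
B# up to F# is 6 semitones, a half step narrower than a perfect fifth, so the interval is diminished.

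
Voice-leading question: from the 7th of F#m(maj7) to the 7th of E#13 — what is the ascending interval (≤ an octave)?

F#m(maj7) has E# as its 7th, and E#13 has D# as its 7th.
E# up to D# is 10 semitones, a half step narrower than a major seventh, so the interval is minor.

minor 7th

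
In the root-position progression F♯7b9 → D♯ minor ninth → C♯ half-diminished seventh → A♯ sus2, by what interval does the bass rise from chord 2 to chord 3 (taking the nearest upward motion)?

minor seventh

The roots are D♯ and C♯.
From D♯ to C♯: 10 semitones over a seventh = minor.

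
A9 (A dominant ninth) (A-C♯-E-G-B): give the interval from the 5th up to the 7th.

minor third

5th = E; 7th = G.
From E to G: 3 semitones over a third = minor.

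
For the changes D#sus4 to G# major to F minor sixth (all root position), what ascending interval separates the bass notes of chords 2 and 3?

The roots are G# and F.
G# up to F is 9 semitones, a whole step narrower than a major seventh, so the interval is diminished.

diminished seventh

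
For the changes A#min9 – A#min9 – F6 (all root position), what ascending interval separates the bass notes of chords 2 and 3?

diminished sixth

The roots are A# and F.
From A# to F: 7 semitones over a sixth = diminished.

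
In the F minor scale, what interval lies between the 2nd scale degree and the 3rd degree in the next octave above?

minor 9th

F natural minor: F G Ab Bb C Db Eb.
So we need the interval from G up to Ab.
G up to Ab is 13 semitones, a half step narrower than a major ninth, so the interval is minor.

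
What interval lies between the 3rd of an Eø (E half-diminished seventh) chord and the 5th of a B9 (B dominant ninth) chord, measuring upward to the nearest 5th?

M7

The 3rd of Eø (E half-diminished seventh) is G; the 5th of B9 (B dominant ninth) is F#.
G up to F# spans 7 letter names and 11 semitones — a major seventh.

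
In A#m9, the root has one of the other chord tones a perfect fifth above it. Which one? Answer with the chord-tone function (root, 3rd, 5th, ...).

A#min9: A#, C#, E#, G#, B#.
The root is A#. A perfect fifth above A# is E#.
E# is the chord's 5th.

5th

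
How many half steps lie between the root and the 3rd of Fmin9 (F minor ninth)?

The chord tones of F minor ninth are F-Ab-C-Eb-G.
F to Ab is a minor third: 3 semitones.

3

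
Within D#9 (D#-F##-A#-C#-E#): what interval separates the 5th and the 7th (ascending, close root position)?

5th = A#; 7th = C#.
A# up to C# is 3 semitones, a half step narrower than a major third, so the interval is minor.

m3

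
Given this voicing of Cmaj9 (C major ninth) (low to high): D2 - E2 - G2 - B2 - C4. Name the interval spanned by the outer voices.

The outer voices are D2 and C4.
From D to C: 22 semitones over a fourteenth = minor.

minor 14th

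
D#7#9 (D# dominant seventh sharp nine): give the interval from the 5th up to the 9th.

A5

The chord tones of D#7#9 (D# dominant seventh sharp nine) are D#–F##–A#–C#–E##.
5th = A#; 9th = E##.
5 letter names make it a fifth; at 8 semitones (a half step wider than perfect) the quality is augmented.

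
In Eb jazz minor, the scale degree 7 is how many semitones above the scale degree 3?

8

The scale is Eb F Gb Ab Bb C D.
Gb up to D is an augmented fifth — 8 semitones.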